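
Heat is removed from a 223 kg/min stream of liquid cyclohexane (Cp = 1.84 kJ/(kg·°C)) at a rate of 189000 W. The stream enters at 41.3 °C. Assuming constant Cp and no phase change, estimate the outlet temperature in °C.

T_out = 13.7 °C

Q = 189000 W = 11340 kJ/min
ΔT = Q/(ṁ·Cp) = 11340/(223×1.84) = 27.637 K
T_out = 41.3 − 27.637 = 13.663 °C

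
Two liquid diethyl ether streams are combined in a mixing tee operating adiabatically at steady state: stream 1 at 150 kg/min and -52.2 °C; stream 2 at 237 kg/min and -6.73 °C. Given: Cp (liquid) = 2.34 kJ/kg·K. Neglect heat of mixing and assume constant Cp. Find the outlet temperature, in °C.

T_out = -24.4 °C

Adiabatic, steady state ⇒ Σ ṁᵢCp,ᵢ(T_out − Tᵢ) = 0
Σ ṁᵢCp,ᵢTᵢ = 150×2.34×-52.2 + 237×2.34×-6.73 = -22055
Σ ṁᵢCp,ᵢ = 150×2.34 + 237×2.34 = 905.58
T_out = -22055 / 905.58 = -24.354 °C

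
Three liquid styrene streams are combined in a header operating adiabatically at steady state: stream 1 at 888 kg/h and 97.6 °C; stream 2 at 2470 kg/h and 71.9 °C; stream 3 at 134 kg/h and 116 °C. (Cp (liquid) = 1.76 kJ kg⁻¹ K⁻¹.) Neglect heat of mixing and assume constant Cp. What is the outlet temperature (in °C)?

T_out = 80.1 °C

Adiabatic, steady state ⇒ Σ ṁᵢCp,ᵢ(T_out − Tᵢ) = 0
Σ ṁᵢCp,ᵢTᵢ = 888×1.76×97.6 + 2470×1.76×71.9 + 134×1.76×116 = 492460
Σ ṁᵢCp,ᵢ = 888×1.76 + 2470×1.76 + 134×1.76 = 6145.9
T_out = 492460 / 6145.9 = 80.128 °C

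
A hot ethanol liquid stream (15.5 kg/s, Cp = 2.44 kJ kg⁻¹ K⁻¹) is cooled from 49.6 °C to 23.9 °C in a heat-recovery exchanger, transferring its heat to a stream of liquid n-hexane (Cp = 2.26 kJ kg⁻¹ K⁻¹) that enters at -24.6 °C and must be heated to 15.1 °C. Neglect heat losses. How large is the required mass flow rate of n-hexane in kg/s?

ṁ_c = 10.8 kg/s

Heat released by hot stream: Q = 15.5 × 2.44 × (49.6 − 23.9) = 971.97 kJ/s
Energy balance on cold side (adiabatic exchanger): Q = ṁ_c·Cp_c·(T_c,out − T_c,in)
ṁ_c = 971.97 / [2.26 × (15.1 − -24.6)] = 10.833 kg/s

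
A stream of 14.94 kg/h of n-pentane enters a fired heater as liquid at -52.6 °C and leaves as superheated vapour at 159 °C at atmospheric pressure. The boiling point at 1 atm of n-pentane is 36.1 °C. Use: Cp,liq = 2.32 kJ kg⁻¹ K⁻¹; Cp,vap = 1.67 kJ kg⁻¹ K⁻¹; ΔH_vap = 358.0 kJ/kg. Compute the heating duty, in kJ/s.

liquid -52.6→36.1 °C: 205.78 kJ/kg
vaporisation at 36.1 °C: 358 kJ/kg
vapour 36.1→159 °C: 205.24 kJ/kg
Δh = 205.78 + 358 + 205.24 = 769.03 kJ/kg
Q = ṁ·Δh = 14.94 kg/h × 769.03 kJ/kg = 11489 kJ/h
|Q| = 3.1915 kW

Q = 3.19 kJ/s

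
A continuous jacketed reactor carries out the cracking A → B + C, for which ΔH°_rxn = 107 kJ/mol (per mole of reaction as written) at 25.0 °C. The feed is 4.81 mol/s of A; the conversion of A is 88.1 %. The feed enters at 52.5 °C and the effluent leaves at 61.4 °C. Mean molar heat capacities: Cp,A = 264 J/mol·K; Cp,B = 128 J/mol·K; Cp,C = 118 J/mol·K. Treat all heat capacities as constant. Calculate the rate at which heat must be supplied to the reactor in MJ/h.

Extent of reaction ξ = 0.881 × 4.81 = 4.2376 mol/s
Reaction term: ξ·ΔH°_rxn = 4.2376 × 107 = 453.42 kJ/s
Sensible, feed 52.5→25 °C: -34.921 kJ/s
Outlet flows (mol/s): A 0.57239, B 4.2376, C 4.2376
Sensible, products 25→61.4 °C: 43.446 kJ/s
Q = ΔH = 461.95 kJ/s = 461.95 kW
Heat supplied = 1663 MJ/h

Q_in = 1660 MJ/h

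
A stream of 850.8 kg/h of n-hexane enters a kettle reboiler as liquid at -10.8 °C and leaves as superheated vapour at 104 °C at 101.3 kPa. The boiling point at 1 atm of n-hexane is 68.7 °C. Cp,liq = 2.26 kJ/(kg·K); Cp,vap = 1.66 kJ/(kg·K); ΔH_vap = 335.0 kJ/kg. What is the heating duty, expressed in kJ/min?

liquid -10.8→68.7 °C: 179.67 kJ/kg
vaporisation at 68.7 °C: 335 kJ/kg
vapour 68.7→104 °C: 58.598 kJ/kg
Δh = 179.67 + 335 + 58.598 = 573.27 kJ/kg
Q = ṁ·Δh = 850.8 kg/h × 573.27 kJ/kg = 487740 kJ/h
|Q| = 135.48 kW = 8128.9 kJ/min

Q = 8130 kJ/min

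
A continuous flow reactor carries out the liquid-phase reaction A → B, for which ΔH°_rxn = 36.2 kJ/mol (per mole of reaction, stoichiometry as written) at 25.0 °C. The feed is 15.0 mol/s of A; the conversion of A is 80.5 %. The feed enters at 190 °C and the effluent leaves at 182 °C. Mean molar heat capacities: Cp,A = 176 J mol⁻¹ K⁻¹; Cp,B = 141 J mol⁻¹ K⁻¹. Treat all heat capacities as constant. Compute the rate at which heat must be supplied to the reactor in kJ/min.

Q_in = 21000 kJ/min

Extent of reaction ξ = 0.805 × 15.0 = 12.075 mol/s
Reaction term: ξ·ΔH°_rxn = 12.075 × 36.2 = 437.12 kJ/s
Sensible, feed 190→25 °C: -435.6 kJ/s
Outlet flows (mol/s): A 2.925, B 12.075
Sensible, products 25→182 °C: 348.13 kJ/s
Q = ΔH = 349.64 kJ/s = 349.64 kW
Heat supplied = 20979 kJ/min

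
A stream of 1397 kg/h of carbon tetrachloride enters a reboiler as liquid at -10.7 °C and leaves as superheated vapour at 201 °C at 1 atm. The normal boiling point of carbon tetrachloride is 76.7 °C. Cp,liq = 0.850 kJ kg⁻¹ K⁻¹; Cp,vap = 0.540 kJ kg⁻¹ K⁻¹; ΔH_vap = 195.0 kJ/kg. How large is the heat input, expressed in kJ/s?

Q = 131 kJ/s

liquid -10.7→76.7 °C: 74.29 kJ/kg
vaporisation at 76.7 °C: 195 kJ/kg
vapour 76.7→201 °C: 67.122 kJ/kg
Δh = 74.29 + 195 + 67.122 = 336.41 kJ/kg
Q = ṁ·Δh = 1397 kg/h × 336.41 kJ/kg = 469970 kJ/h
|Q| = 130.55 kW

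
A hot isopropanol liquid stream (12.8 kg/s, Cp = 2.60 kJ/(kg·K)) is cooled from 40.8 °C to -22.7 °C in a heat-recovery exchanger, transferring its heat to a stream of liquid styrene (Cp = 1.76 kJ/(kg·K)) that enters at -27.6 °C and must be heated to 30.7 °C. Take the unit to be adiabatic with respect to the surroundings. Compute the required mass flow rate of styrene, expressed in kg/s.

ṁ_c = 20.6 kg/s

Heat released by hot stream: Q = 12.8 × 2.60 × (40.8 − -22.7) = 2113.3 kJ/s
Energy balance on cold side (adiabatic exchanger): Q = ṁ_c·Cp_c·(T_c,out − T_c,in)
ṁ_c = 2113.3 / [1.76 × (30.7 − -27.6)] = 20.596 kg/s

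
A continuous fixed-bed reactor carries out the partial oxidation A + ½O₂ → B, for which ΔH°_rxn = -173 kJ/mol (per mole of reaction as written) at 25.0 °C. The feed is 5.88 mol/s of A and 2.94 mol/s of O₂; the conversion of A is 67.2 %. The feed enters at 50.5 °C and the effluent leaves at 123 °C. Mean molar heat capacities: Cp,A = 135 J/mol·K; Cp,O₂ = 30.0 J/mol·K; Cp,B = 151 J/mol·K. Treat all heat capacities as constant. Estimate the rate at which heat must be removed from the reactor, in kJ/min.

Q_out = 37200 kJ/min

Extent of reaction ξ = 0.672 × 5.88 = 3.9514 mol/s
Reaction term: ξ·ΔH°_rxn = 3.9514 × -173 = -683.59 kJ/s
Sensible, feed 50.5→25 °C: -22.491 kJ/s
Outlet flows (mol/s): A 1.9286, O₂ 0.96432, B 3.9514
Sensible, products 25→123 °C: 86.823 kJ/s
Q = ΔH = -619.25 kJ/s = -619.25 kW
Heat removed = 37155 kJ/min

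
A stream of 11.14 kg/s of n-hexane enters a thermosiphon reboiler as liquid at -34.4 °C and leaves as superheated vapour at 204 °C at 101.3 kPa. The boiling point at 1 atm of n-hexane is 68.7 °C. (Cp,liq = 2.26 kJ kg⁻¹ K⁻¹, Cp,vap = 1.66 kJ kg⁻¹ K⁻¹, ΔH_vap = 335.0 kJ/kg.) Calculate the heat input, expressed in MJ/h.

Q = 31800 MJ/h

liquid -34.4→68.7 °C: 233.01 kJ/kg
vaporisation at 68.7 °C: 335 kJ/kg
vapour 68.7→204 °C: 224.6 kJ/kg
Δh = 233.01 + 335 + 224.6 = 792.6 kJ/kg
Q = ṁ·Δh = 11.14 kg/s × 792.6 kJ/kg = 8829.6 kJ/s
|Q| = 8829.6 kW = 31787 MJ/h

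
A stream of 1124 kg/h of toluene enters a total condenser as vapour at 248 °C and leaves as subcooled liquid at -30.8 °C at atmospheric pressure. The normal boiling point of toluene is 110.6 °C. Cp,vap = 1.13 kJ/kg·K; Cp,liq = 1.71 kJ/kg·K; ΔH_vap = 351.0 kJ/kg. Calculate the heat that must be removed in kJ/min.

Q_c = 14000 kJ/min

vapour 248→110.6 °C: -155.26 kJ/kg
condensation at 110.6 °C: -351 kJ/kg
liquid 110.6→-30.8 °C: -241.79 kJ/kg
Δh = -155.26 + -351 + -241.79 = -748.06 kJ/kg
Q = ṁ·Δh = 1124 kg/h × -748.06 kJ/kg = -840810 kJ/h
|Q| = 233.56 kW = 14014 kJ/min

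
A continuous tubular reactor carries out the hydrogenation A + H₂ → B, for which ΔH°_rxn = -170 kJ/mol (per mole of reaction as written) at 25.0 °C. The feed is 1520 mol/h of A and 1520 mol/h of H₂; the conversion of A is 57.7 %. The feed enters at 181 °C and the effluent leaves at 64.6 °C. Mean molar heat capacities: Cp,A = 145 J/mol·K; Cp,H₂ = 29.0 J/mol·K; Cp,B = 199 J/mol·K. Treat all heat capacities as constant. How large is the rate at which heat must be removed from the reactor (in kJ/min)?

Extent of reaction ξ = 0.577 × 1520 = 877.04 mol/h
Reaction term: ξ·ΔH°_rxn = 877.04 × -170 = -149100 kJ/h
Sensible, feed 181→25 °C: -41259 kJ/h
Outlet flows (mol/h): A 642.96, H₂ 642.96, B 877.04
Sensible, products 25→64.6 °C: 11342 kJ/h
Q = ΔH = -179010 kJ/h = -49.726 kW
Heat removed = 2983.6 kJ/min

Q_out = 2980 kJ/min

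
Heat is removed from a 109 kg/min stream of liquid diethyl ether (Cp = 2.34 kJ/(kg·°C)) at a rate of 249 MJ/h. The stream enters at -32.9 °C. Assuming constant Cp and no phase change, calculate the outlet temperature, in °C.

Q = 249 MJ/h = 4150 kJ/min
ΔT = Q/(ṁ·Cp) = 4150/(109×2.34) = 16.271 K
T_out = -32.9 − 16.271 = -49.171 °C

T_out = -49.2 °C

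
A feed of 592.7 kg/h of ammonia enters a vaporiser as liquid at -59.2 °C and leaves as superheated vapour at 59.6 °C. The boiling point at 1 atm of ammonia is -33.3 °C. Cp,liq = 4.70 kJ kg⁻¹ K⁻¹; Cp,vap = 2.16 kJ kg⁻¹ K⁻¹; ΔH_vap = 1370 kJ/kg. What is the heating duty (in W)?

Q = 279000 W

liquid -59.2→-33.3 °C: 121.73 kJ/kg
vaporisation at -33.3 °C: 1370 kJ/kg
vapour -33.3→59.6 °C: 200.66 kJ/kg
Δh = 121.73 + 1370 + 200.66 = 1692.4 kJ/kg
Q = ṁ·Δh = 592.7 kg/h × 1692.4 kJ/kg = 1.0031e+06 kJ/h
|Q| = 278.63 kW = 278630 W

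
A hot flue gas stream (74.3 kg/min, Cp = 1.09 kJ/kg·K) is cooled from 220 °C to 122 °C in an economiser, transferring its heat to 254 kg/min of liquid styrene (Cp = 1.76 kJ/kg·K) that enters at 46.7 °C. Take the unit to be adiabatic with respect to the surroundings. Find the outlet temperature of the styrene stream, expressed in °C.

T_c,out = 64.5 °C

Heat released by hot stream: Q = 74.3 × 1.09 × (220 − 122) = 7936.7 kJ/min
Energy balance on cold side (adiabatic exchanger): Q = ṁ_c·Cp_c·(T_c,out − T_c,in)
T_c,out = 46.7 + 7936.7/(254 × 1.76) = 64.454 °C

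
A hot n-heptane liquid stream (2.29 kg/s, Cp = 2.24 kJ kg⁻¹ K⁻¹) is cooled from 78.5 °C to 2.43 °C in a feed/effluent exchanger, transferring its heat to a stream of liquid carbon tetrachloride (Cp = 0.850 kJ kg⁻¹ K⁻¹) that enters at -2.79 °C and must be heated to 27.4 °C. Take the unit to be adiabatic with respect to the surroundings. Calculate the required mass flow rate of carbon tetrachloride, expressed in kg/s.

Heat released by hot stream: Q = 2.29 × 2.24 × (78.5 − 2.43) = 390.21 kJ/s
Energy balance on cold side (adiabatic exchanger): Q = ṁ_c·Cp_c·(T_c,out − T_c,in)
ṁ_c = 390.21 / [0.850 × (27.4 − -2.79)] = 15.206 kg/s

ṁ_c = 15.2 kg/s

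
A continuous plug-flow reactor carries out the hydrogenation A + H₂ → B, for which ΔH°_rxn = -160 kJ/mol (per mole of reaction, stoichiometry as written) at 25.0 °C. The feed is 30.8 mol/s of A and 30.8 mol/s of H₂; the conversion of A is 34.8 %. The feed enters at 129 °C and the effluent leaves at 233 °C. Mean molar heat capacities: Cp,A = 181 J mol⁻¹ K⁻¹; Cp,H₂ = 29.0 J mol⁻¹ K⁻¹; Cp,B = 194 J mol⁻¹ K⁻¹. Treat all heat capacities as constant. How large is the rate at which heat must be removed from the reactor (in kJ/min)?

Q_out = 64700 kJ/min

Extent of reaction ξ = 0.348 × 30.8 = 10.718 mol/s
Reaction term: ξ·ΔH°_rxn = 10.718 × -160 = -1714.9 kJ/s
Sensible, feed 129→25 °C: -672.67 kJ/s
Outlet flows (mol/s): A 20.082, H₂ 20.082, B 10.718
Sensible, products 25→233 °C: 1309.7 kJ/s
Q = ΔH = -1077.9 kJ/s = -1077.9 kW
Heat removed = 64677 kJ/min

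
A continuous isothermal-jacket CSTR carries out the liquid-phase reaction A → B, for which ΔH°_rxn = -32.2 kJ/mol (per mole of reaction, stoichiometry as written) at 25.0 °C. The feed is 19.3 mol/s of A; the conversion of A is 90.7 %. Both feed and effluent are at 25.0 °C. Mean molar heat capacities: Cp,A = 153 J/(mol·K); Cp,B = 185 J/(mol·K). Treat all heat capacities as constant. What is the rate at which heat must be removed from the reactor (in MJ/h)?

Q_out = 2030 MJ/h

Extent of reaction ξ = 0.907 × 19.3 = 17.505 mol/s
Reaction term: ξ·ΔH°_rxn = 17.505 × -32.2 = -563.66 kJ/s
Q = ΔH = -563.66 kJ/s = -563.66 kW
Heat removed = 2029.2 MJ/h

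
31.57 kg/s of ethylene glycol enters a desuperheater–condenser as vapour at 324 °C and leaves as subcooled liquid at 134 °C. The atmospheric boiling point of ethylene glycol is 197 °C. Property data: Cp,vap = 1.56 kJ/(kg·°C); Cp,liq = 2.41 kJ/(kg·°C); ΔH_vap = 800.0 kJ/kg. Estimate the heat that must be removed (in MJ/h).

vapour 324→197 °C: -198.12 kJ/kg
condensation at 197 °C: -800 kJ/kg
liquid 197→134 °C: -151.83 kJ/kg
Δh = -198.12 + -800 + -151.83 = -1150 kJ/kg
Q = ṁ·Δh = 31.57 kg/s × -1150 kJ/kg = -36304 kJ/s
|Q| = 36304 kW = 130690 MJ/h

Q_c = 131000 MJ/h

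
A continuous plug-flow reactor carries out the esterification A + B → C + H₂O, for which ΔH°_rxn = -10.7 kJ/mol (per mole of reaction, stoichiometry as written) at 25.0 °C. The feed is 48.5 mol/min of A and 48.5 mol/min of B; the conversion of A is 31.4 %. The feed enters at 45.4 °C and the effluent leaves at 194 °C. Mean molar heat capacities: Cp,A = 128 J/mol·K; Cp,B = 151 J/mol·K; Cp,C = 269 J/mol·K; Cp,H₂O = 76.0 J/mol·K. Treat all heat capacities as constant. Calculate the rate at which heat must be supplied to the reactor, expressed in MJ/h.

Extent of reaction ξ = 0.314 × 48.5 = 15.229 mol/min
Reaction term: ξ·ΔH°_rxn = 15.229 × -10.7 = -162.95 kJ/min
Sensible, feed 45.4→25 °C: -276.04 kJ/min
Outlet flows (mol/min): A 33.271, B 33.271, C 15.229, H₂O 15.229
Sensible, products 25→194 °C: 2456.7 kJ/min
Q = ΔH = 2017.7 kJ/min = 33.628 kW
Heat supplied = 121.06 MJ/h

Q_in = 121 MJ/h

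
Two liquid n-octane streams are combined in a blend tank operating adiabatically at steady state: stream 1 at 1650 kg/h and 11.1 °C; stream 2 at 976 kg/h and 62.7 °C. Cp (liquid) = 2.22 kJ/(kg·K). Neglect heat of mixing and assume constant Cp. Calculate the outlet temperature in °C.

Adiabatic, steady state ⇒ Σ ṁᵢCp,ᵢ(T_out − Tᵢ) = 0
Σ ṁᵢCp,ᵢTᵢ = 1650×2.22×11.1 + 976×2.22×62.7 = 176510
Σ ṁᵢCp,ᵢ = 1650×2.22 + 976×2.22 = 5829.7
T_out = 176510 / 5829.7 = 30.278 °C

T_out = 30.3 °C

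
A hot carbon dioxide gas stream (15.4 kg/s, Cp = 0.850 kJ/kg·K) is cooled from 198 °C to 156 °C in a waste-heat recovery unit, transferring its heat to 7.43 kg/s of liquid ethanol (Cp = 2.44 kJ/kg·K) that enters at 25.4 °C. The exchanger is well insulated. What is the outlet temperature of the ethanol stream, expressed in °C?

T_c,out = 55.7 °C

Heat released by hot stream: Q = 15.4 × 0.850 × (198 − 156) = 549.78 kJ/s
Energy balance on cold side (adiabatic exchanger): Q = ṁ_c·Cp_c·(T_c,out − T_c,in)
T_c,out = 25.4 + 549.78/(7.43 × 2.44) = 55.726 °C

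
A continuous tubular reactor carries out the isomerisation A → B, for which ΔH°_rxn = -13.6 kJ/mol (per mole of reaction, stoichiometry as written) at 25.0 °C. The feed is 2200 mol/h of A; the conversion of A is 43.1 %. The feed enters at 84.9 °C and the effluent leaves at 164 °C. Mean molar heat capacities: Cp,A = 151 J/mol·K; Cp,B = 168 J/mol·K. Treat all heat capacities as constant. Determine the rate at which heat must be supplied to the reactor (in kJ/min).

Extent of reaction ξ = 0.431 × 2200 = 948.2 mol/h
Reaction term: ξ·ΔH°_rxn = 948.2 × -13.6 = -12896 kJ/h
Sensible, feed 84.9→25 °C: -19899 kJ/h
Outlet flows (mol/h): A 1251.8, B 948.2
Sensible, products 25→164 °C: 48416 kJ/h
Q = ΔH = 15622 kJ/h = 4.3395 kW
Heat supplied = 260.37 kJ/min

Q_in = 260 kJ/min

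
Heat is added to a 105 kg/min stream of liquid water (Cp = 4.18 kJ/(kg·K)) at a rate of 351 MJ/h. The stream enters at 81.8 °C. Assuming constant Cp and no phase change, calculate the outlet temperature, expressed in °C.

Q = 351 MJ/h = 5850 kJ/min
ΔT = Q/(ṁ·Cp) = 5850/(105×4.18) = 13.329 K
T_out = 81.8 + 13.329 = 95.129 °C

T_out = 95.1 °C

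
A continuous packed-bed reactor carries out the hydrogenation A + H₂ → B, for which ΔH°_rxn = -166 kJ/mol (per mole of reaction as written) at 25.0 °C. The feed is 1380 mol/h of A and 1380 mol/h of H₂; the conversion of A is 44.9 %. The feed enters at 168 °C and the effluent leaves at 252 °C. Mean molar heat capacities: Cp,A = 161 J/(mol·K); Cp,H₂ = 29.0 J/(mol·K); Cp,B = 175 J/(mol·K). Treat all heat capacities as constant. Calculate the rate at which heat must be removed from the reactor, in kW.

Extent of reaction ξ = 0.449 × 1380 = 619.62 mol/h
Reaction term: ξ·ΔH°_rxn = 619.62 × -166 = -102860 kJ/h
Sensible, feed 168→25 °C: -37495 kJ/h
Outlet flows (mol/h): A 760.38, H₂ 760.38, B 619.62
Sensible, products 25→252 °C: 57410 kJ/h
Q = ΔH = -82942 kJ/h = -23.039 kW
Heat removed = 23.039 kW

Q_out = 23.0 kW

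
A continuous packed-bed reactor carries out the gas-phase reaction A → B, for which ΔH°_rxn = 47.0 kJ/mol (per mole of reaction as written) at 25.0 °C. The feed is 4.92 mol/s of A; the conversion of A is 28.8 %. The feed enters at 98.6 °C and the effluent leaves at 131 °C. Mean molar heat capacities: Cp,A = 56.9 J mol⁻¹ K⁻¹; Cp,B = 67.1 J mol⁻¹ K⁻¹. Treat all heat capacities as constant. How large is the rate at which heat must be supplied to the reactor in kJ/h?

Extent of reaction ξ = 0.288 × 4.92 = 1.417 mol/s
Reaction term: ξ·ΔH°_rxn = 1.417 × 47.0 = 66.597 kJ/s
Sensible, feed 98.6→25 °C: -20.604 kJ/s
Outlet flows (mol/s): A 3.503, B 1.417
Sensible, products 25→131 °C: 31.207 kJ/s
Q = ΔH = 77.199 kJ/s = 77.199 kW
Heat supplied = 277920 kJ/h

Q_in = 278000 kJ/h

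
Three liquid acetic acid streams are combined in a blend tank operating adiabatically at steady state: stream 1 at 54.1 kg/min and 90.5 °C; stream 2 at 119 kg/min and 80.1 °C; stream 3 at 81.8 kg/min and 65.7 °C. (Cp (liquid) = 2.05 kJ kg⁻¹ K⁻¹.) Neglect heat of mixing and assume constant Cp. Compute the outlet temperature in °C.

T_out = 77.7 °C

No heat crosses the boundary, so H_out = H_in.
Σ ṁᵢCp,ᵢTᵢ = 54.1×2.05×90.5 + 119×2.05×80.1 + 81.8×2.05×65.7 = 40595
Σ ṁᵢCp,ᵢ = 54.1×2.05 + 119×2.05 + 81.8×2.05 = 522.54
T_out = 40595 / 522.54 = 77.686 °C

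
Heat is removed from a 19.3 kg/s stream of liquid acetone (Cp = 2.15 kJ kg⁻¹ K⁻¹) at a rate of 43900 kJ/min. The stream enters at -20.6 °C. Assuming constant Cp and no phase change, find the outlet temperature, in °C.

T_out = -38.2 °C

Q = 43900 kJ/min = 731.67 kJ/s
ΔT = Q/(ṁ·Cp) = 731.67/(19.3×2.15) = 17.633 K
T_out = -20.6 − 17.633 = -38.233 °C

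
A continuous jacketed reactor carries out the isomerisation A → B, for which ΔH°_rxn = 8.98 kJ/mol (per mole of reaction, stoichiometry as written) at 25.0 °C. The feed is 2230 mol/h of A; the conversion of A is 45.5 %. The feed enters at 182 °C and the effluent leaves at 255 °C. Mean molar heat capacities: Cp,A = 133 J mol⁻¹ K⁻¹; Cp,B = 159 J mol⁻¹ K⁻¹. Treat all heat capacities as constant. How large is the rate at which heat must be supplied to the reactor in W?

Extent of reaction ξ = 0.455 × 2230 = 1014.7 mol/h
Reaction term: ξ·ΔH°_rxn = 1014.7 × 8.98 = 9111.6 kJ/h
Sensible, feed 182→25 °C: -46565 kJ/h
Outlet flows (mol/h): A 1215.3, B 1014.7
Sensible, products 25→255 °C: 74283 kJ/h
Q = ΔH = 36830 kJ/h = 10.231 kW
Heat supplied = 10231 W

Q_in = 10200 W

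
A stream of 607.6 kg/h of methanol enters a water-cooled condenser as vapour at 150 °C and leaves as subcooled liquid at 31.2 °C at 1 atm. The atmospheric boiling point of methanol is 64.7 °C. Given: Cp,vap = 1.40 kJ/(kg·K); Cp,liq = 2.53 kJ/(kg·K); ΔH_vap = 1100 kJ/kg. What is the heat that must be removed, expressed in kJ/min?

vapour 150→64.7 °C: -119.42 kJ/kg
condensation at 64.7 °C: -1100 kJ/kg
liquid 64.7→31.2 °C: -84.755 kJ/kg
Δh = -119.42 + -1100 + -84.755 = -1304.2 kJ/kg
Q = ṁ·Δh = 607.6 kg/h × -1304.2 kJ/kg = -792420 kJ/h
|Q| = 220.12 kW = 13207 kJ/min

Q_c = 13200 kJ/min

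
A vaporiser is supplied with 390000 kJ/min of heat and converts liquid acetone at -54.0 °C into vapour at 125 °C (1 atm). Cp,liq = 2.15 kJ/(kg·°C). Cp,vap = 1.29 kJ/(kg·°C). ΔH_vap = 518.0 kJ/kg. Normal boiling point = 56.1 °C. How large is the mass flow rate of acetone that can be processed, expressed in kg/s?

Δh = 2.15×(56.1−-54.0) + 518.0 + 1.29×(125−56.1) = 843.6 kJ/kg
Q = 390000 kJ/min = 6500 kJ/s = 6500 kJ/s
ṁ = Q/Δh = 6500 / 843.6 = 7.7051 kg/s

ṁ = 7.71 kg/s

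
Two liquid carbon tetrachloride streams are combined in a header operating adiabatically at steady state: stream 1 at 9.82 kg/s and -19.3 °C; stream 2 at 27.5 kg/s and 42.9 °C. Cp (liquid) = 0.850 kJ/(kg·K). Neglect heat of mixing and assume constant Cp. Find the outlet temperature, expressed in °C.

T_out = 26.5 °C

Energy balance with Q = 0: Σ ṁᵢCp,ᵢ(T_out − Tᵢ) = 0
T_out = Σ ṁᵢCp,ᵢTᵢ / Σ ṁᵢCp,ᵢ
      = 841.69 / 31.722 = 26.533 °C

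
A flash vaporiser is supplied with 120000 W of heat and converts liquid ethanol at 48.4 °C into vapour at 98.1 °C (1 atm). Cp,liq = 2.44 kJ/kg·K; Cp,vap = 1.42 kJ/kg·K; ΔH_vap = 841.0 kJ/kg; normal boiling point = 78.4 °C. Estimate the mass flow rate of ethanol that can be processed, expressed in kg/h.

ṁ = 459 kg/h

Δh = 2.44×(78.4−48.4) + 841.0 + 1.42×(98.1−78.4) = 942.17 kJ/kg
Q = 120000 W = 120 kJ/s = 432000 kJ/h
ṁ = Q/Δh = 432000 / 942.17 = 458.51 kg/h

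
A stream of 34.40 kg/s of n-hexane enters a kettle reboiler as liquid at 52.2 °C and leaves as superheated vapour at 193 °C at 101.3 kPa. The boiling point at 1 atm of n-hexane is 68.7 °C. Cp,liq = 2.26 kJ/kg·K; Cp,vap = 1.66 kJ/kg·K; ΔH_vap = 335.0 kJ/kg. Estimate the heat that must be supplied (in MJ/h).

Q = 71700 MJ/h

liquid 52.2→68.7 °C: 37.29 kJ/kg
vaporisation at 68.7 °C: 335 kJ/kg
vapour 68.7→193 °C: 206.34 kJ/kg
Δh = 37.29 + 335 + 206.34 = 578.63 kJ/kg
Q = ṁ·Δh = 34.40 kg/s × 578.63 kJ/kg = 19905 kJ/s
|Q| = 19905 kW = 71657 MJ/h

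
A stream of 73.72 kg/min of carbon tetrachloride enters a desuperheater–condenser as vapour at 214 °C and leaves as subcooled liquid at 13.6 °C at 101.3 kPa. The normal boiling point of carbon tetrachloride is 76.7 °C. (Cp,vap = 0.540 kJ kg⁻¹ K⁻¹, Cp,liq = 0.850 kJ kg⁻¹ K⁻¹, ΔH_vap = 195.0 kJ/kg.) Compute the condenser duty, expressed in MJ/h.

vapour 214→76.7 °C: -74.142 kJ/kg
condensation at 76.7 °C: -195 kJ/kg
liquid 76.7→13.6 °C: -53.635 kJ/kg
Δh = -74.142 + -195 + -53.635 = -322.78 kJ/kg
Q = ṁ·Δh = 73.72 kg/min × -322.78 kJ/kg = -23795 kJ/min
|Q| = 396.59 kW = 1427.7 MJ/h

Q_c = 1430 MJ/h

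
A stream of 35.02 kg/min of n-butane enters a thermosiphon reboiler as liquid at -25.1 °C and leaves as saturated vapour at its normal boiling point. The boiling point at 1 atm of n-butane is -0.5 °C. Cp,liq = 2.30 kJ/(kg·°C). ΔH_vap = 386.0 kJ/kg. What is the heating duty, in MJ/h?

Q = 930 MJ/h

liquid -25.1→-0.5 °C: 56.58 kJ/kg
vaporisation at -0.5 °C: 386 kJ/kg
Δh = 56.58 + 386 = 442.58 kJ/kg
Q = ṁ·Δh = 35.02 kg/min × 442.58 kJ/kg = 15499 kJ/min
|Q| = 258.32 kW = 929.95 MJ/h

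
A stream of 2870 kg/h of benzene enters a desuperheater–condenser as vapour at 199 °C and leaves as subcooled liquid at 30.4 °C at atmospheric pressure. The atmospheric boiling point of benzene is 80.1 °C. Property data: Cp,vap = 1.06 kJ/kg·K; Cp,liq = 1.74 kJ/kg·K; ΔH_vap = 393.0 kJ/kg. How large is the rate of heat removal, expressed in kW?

vapour 199→80.1 °C: -126.03 kJ/kg
condensation at 80.1 °C: -393 kJ/kg
liquid 80.1→30.4 °C: -86.478 kJ/kg
Δh = -126.03 + -393 + -86.478 = -605.51 kJ/kg
Q = ṁ·Δh = 2870 kg/h × -605.51 kJ/kg = -1.7378e+06 kJ/h
|Q| = 482.73 kW

Q_c = 483 kW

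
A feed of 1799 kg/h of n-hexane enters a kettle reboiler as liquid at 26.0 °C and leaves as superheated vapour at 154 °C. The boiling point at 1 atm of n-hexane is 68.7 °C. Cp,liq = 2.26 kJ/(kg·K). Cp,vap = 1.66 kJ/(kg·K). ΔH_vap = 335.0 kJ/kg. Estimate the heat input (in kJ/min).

liquid 26.0→68.7 °C: 96.502 kJ/kg
vaporisation at 68.7 °C: 335 kJ/kg
vapour 68.7→154 °C: 141.6 kJ/kg
Δh = 96.502 + 335 + 141.6 = 573.1 kJ/kg
Q = ṁ·Δh = 1799 kg/h × 573.1 kJ/kg = 1.031e+06 kJ/h
|Q| = 286.39 kW = 17183 kJ/min

Q = 17200 kJ/min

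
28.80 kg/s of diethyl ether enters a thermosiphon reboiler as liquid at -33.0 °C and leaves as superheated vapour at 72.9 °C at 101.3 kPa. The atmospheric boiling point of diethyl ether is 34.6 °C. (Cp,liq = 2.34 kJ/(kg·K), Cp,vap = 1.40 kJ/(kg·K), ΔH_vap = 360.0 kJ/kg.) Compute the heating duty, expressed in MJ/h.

liquid -33.0→34.6 °C: 158.18 kJ/kg
vaporisation at 34.6 °C: 360 kJ/kg
vapour 34.6→72.9 °C: 53.62 kJ/kg
Δh = 158.18 + 360 + 53.62 = 571.8 kJ/kg
Q = ṁ·Δh = 28.80 kg/s × 571.8 kJ/kg = 16468 kJ/s
|Q| = 16468 kW = 59285 MJ/h

Q = 59300 MJ/h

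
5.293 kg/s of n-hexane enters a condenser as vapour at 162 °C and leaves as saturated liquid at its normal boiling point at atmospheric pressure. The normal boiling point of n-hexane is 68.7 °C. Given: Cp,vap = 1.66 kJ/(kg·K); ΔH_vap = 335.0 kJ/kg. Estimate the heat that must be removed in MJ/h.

Q_c = 9330 MJ/h

vapour 162→68.7 °C: -154.88 kJ/kg
condensation at 68.7 °C: -335 kJ/kg
Δh = -154.88 + -335 = -489.88 kJ/kg
Q = ṁ·Δh = 5.293 kg/s × -489.88 kJ/kg = -2592.9 kJ/s
|Q| = 2592.9 kW = 9334.5 MJ/h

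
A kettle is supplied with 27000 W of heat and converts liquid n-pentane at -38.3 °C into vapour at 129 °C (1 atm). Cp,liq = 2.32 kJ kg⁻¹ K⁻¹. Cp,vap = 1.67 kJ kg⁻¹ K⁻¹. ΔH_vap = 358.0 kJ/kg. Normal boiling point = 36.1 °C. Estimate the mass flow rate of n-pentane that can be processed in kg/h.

ṁ = 142 kg/h

Δh = 2.32×(36.1−-38.3) + 358.0 + 1.67×(129−36.1) = 685.75 kJ/kg
Q = 27000 W = 27 kJ/s = 97200 kJ/h
ṁ = Q/Δh = 97200 / 685.75 = 141.74 kg/h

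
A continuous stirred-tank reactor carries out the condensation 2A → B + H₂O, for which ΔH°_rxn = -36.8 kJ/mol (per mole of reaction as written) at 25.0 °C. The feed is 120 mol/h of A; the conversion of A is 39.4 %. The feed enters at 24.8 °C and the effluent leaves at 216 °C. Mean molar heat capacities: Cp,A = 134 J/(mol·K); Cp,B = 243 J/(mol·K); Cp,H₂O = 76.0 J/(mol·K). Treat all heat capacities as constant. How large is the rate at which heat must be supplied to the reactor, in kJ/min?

Extent of reaction ξ = 0.394 × 120 / 2 = 23.64 mol/h
Reaction term: ξ·ΔH°_rxn = 23.64 × -36.8 = -869.95 kJ/h
Sensible, feed 24.8→25 °C: 3.216 kJ/h
Outlet flows (mol/h): A 72.72, B 23.64, H₂O 23.64
Sensible, products 25→216 °C: 3301.6 kJ/h
Q = ΔH = 2434.8 kJ/h = 0.67634 kW
Heat supplied = 40.58 kJ/min

Q_in = 40.6 kJ/min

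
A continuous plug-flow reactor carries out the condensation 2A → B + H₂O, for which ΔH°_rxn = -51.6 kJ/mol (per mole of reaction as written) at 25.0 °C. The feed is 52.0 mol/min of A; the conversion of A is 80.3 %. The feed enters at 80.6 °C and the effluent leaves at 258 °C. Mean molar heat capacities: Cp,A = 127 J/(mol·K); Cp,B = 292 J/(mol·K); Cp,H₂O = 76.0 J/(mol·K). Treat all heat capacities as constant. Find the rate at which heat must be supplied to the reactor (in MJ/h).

Extent of reaction ξ = 0.803 × 52.0 / 2 = 20.878 mol/min
Reaction term: ξ·ΔH°_rxn = 20.878 × -51.6 = -1077.3 kJ/min
Sensible, feed 80.6→25 °C: -367.18 kJ/min
Outlet flows (mol/min): A 10.244, B 20.878, H₂O 20.878
Sensible, products 25→258 °C: 2093.3 kJ/min
Q = ΔH = 648.81 kJ/min = 10.813 kW
Heat supplied = 38.928 MJ/h

Q_in = 38.9 MJ/h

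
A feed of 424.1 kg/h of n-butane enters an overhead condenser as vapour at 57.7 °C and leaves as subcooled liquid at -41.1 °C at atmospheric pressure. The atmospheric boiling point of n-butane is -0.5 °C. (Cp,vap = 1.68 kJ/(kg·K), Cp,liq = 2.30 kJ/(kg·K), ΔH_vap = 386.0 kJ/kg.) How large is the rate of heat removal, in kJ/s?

vapour 57.7→-0.5 °C: -97.776 kJ/kg
condensation at -0.5 °C: -386 kJ/kg
liquid -0.5→-41.1 °C: -93.38 kJ/kg
Δh = -97.776 + -386 + -93.38 = -577.16 kJ/kg
Q = ṁ·Δh = 424.1 kg/h × -577.16 kJ/kg = -244770 kJ/h
|Q| = 67.992 kW

Q_c = 68.0 kJ/s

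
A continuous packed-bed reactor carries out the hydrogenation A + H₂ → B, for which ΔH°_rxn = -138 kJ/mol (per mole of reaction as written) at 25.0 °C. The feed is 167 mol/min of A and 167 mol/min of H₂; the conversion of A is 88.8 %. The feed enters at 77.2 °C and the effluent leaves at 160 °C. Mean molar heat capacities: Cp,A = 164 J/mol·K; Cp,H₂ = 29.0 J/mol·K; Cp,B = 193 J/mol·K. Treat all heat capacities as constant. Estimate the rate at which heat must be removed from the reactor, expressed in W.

Q_out = 297000 W

Extent of reaction ξ = 0.888 × 167 = 148.3 mol/min
Reaction term: ξ·ΔH°_rxn = 148.3 × -138 = -20465 kJ/min
Sensible, feed 77.2→25 °C: -1682.5 kJ/min
Outlet flows (mol/min): A 18.704, H₂ 18.704, B 148.3
Sensible, products 25→160 °C: 4351.2 kJ/min
Q = ΔH = -17796 kJ/min = -296.6 kW
Heat removed = 296600 W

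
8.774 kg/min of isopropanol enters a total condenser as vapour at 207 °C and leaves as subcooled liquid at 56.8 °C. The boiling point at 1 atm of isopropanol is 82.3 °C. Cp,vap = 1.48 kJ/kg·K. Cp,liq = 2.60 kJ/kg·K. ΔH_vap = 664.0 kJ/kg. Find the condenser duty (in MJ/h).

vapour 207→82.3 °C: -184.56 kJ/kg
condensation at 82.3 °C: -664 kJ/kg
liquid 82.3→56.8 °C: -66.3 kJ/kg
Δh = -184.56 + -664 + -66.3 = -914.86 kJ/kg
Q = ṁ·Δh = 8.774 kg/min × -914.86 kJ/kg = -8026.9 kJ/min
|Q| = 133.78 kW = 481.62 MJ/h

Q_c = 482 MJ/h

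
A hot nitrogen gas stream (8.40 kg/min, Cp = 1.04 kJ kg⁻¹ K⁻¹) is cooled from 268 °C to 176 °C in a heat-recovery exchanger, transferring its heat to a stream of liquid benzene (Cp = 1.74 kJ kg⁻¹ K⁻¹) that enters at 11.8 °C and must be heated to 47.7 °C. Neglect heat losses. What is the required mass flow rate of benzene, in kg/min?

ṁ_c = 12.9 kg/min

Heat released by hot stream: Q = 8.40 × 1.04 × (268 − 176) = 803.71 kJ/min
Energy balance on cold side (adiabatic exchanger): Q = ṁ_c·Cp_c·(T_c,out − T_c,in)
ṁ_c = 803.71 / [1.74 × (47.7 − 11.8)] = 12.866 kg/min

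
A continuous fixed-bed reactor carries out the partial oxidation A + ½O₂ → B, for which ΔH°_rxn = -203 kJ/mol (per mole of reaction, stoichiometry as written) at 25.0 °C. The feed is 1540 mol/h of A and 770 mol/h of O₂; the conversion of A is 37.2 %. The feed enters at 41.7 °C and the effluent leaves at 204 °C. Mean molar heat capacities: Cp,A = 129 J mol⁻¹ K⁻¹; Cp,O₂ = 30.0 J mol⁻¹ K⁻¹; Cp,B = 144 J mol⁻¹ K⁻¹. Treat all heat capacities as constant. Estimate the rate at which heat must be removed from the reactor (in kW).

Extent of reaction ξ = 0.372 × 1540 = 572.88 mol/h
Reaction term: ξ·ΔH°_rxn = 572.88 × -203 = -116290 kJ/h
Sensible, feed 41.7→25 °C: -3703.4 kJ/h
Outlet flows (mol/h): A 967.12, O₂ 483.56, B 572.88
Sensible, products 25→204 °C: 39695 kJ/h
Q = ΔH = -80303 kJ/h = -22.306 kW
Heat removed = 22.306 kW

Q_out = 22.3 kW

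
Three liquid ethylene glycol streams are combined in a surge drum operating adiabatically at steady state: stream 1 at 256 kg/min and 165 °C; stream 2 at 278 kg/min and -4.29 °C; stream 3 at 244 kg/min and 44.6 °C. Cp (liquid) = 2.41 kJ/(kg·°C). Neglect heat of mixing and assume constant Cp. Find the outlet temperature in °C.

Energy balance with Q = 0: Σ ṁᵢCp,ᵢ(T_out − Tᵢ) = 0
Σ ṁᵢCp,ᵢTᵢ = 256×2.41×165 + 278×2.41×-4.29 + 244×2.41×44.6 = 125150
Σ ṁᵢCp,ᵢ = 256×2.41 + 278×2.41 + 244×2.41 = 1875
T_out = 125150 / 1875 = 66.748 °C

T_out = 66.7 °C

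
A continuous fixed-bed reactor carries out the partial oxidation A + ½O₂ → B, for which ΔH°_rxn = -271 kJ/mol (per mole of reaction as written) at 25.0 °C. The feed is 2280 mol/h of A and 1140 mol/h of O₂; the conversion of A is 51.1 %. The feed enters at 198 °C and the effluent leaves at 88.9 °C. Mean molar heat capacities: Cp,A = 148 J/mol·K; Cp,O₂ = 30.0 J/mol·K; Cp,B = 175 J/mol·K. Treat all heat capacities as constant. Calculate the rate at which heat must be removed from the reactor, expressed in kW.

Extent of reaction ξ = 0.511 × 2280 = 1165.1 mol/h
Reaction term: ξ·ΔH°_rxn = 1165.1 × -271 = -315740 kJ/h
Sensible, feed 198→25 °C: -64294 kJ/h
Outlet flows (mol/h): A 1114.9, O₂ 557.46, B 1165.1
Sensible, products 25→88.9 °C: 24641 kJ/h
Q = ΔH = -355390 kJ/h = -98.719 kW
Heat removed = 98.719 kW

Q_out = 98.7 kW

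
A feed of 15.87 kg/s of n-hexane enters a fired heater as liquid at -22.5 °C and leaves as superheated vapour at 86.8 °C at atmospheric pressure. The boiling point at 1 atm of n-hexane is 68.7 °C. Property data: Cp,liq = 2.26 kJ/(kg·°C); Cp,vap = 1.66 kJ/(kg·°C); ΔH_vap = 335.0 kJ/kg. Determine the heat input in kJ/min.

liquid -22.5→68.7 °C: 206.11 kJ/kg
vaporisation at 68.7 °C: 335 kJ/kg
vapour 68.7→86.8 °C: 30.046 kJ/kg
Δh = 206.11 + 335 + 30.046 = 571.16 kJ/kg
Q = ṁ·Δh = 15.87 kg/s × 571.16 kJ/kg = 9064.3 kJ/s
|Q| = 9064.3 kW = 543860 kJ/min

Q = 544000 kJ/min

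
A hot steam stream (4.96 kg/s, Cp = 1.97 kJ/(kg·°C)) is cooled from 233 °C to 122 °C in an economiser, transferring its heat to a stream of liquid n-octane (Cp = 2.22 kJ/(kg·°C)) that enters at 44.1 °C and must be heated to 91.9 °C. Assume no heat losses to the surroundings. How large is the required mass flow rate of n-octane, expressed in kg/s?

ṁ_c = 10.2 kg/s

Heat released by hot stream: Q = 4.96 × 1.97 × (233 − 122) = 1084.6 kJ/s
Energy balance on cold side (adiabatic exchanger): Q = ṁ_c·Cp_c·(T_c,out − T_c,in)
ṁ_c = 1084.6 / [2.22 × (91.9 − 44.1)] = 10.221 kg/s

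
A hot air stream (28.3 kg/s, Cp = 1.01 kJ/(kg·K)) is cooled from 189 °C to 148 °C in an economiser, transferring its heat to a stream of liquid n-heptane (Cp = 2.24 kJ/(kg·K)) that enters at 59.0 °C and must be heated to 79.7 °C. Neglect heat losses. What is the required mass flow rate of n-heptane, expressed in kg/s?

Heat released by hot stream: Q = 28.3 × 1.01 × (189 − 148) = 1171.9 kJ/s
Energy balance on cold side (adiabatic exchanger): Q = ṁ_c·Cp_c·(T_c,out − T_c,in)
ṁ_c = 1171.9 / [2.24 × (79.7 − 59.0)] = 25.274 kg/s

ṁ_c = 25.3 kg/s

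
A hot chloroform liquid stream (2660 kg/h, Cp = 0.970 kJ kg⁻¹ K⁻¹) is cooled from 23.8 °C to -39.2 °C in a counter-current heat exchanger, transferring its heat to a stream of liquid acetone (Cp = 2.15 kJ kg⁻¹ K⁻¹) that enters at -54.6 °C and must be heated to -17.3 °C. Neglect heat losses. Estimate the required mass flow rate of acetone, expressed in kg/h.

ṁ_c = 2030 kg/h

Heat released by hot stream: Q = 2660 × 0.970 × (23.8 − -39.2) = 162550 kJ/h
Energy balance on cold side (adiabatic exchanger): Q = ṁ_c·Cp_c·(T_c,out − T_c,in)
ṁ_c = 162550 / [2.15 × (-17.3 − -54.6)] = 2027 kg/h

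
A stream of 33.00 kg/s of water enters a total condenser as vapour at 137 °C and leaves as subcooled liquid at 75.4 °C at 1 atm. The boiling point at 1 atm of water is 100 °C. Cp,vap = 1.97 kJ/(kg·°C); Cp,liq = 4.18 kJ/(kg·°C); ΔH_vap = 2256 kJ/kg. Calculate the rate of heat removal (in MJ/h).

vapour 137→100 °C: -72.89 kJ/kg
condensation at 100 °C: -2256 kJ/kg
liquid 100→75.4 °C: -102.83 kJ/kg
Δh = -72.89 + -2256 + -102.83 = -2431.7 kJ/kg
Q = ṁ·Δh = 33.00 kg/s × -2431.7 kJ/kg = -80247 kJ/s
|Q| = 80247 kW = 288890 MJ/h

Q_c = 289000 MJ/h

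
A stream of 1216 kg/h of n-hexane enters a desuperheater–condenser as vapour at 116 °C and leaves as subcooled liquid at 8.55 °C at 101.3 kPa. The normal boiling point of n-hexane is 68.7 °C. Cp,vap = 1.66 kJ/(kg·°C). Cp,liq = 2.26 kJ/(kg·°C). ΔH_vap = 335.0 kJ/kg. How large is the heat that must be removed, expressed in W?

vapour 116→68.7 °C: -78.518 kJ/kg
condensation at 68.7 °C: -335 kJ/kg
liquid 68.7→8.55 °C: -135.94 kJ/kg
Δh = -78.518 + -335 + -135.94 = -549.46 kJ/kg
Q = ṁ·Δh = 1216 kg/h × -549.46 kJ/kg = -668140 kJ/h
|Q| = 185.59 kW = 185590 W

Q_c = 186000 W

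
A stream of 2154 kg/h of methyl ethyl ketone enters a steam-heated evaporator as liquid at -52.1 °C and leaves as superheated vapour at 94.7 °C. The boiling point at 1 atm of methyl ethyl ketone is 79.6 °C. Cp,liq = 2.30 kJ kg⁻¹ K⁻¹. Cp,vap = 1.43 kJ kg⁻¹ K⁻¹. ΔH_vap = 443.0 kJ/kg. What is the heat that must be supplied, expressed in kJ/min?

Q = 27600 kJ/min

liquid -52.1→79.6 °C: 302.91 kJ/kg
vaporisation at 79.6 °C: 443 kJ/kg
vapour 79.6→94.7 °C: 21.593 kJ/kg
Δh = 302.91 + 443 + 21.593 = 767.5 kJ/kg
Q = ṁ·Δh = 2154 kg/h × 767.5 kJ/kg = 1.6532e+06 kJ/h
|Q| = 459.22 kW = 27553 kJ/min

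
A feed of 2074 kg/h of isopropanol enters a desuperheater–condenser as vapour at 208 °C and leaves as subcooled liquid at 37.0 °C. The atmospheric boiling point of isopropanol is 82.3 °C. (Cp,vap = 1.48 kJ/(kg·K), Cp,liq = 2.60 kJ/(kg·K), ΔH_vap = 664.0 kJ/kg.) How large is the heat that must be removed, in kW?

vapour 208→82.3 °C: -186.04 kJ/kg
condensation at 82.3 °C: -664 kJ/kg
liquid 82.3→37.0 °C: -117.78 kJ/kg
Δh = -186.04 + -664 + -117.78 = -967.82 kJ/kg
Q = ṁ·Δh = 2074 kg/h × -967.82 kJ/kg = -2.0073e+06 kJ/h
|Q| = 557.57 kW

Q_c = 558 kW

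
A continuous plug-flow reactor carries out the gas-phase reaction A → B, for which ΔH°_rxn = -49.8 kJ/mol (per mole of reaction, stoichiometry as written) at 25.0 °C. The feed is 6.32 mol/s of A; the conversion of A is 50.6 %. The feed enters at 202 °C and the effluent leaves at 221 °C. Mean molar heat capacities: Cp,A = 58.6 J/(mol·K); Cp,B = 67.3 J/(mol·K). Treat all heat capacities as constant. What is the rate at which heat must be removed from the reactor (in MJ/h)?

Q_out = 528 MJ/h

Extent of reaction ξ = 0.506 × 6.32 = 3.1979 mol/s
Reaction term: ξ·ΔH°_rxn = 3.1979 × -49.8 = -159.26 kJ/s
Sensible, feed 202→25 °C: -65.552 kJ/s
Outlet flows (mol/s): A 3.1221, B 3.1979
Sensible, products 25→221 °C: 78.042 kJ/s
Q = ΔH = -146.77 kJ/s = -146.77 kW
Heat removed = 528.36 MJ/h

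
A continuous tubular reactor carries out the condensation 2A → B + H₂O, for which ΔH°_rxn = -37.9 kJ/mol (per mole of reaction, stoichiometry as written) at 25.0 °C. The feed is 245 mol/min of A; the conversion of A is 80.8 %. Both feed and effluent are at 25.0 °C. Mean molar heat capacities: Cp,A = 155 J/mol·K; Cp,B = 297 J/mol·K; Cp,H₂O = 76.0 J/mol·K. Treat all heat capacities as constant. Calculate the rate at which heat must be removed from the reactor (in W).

Q_out = 62500 W

Extent of reaction ξ = 0.808 × 245 / 2 = 98.98 mol/min
Reaction term: ξ·ΔH°_rxn = 98.98 × -37.9 = -3751.3 kJ/min
Q = ΔH = -3751.3 kJ/min = -62.522 kW
Heat removed = 62522 W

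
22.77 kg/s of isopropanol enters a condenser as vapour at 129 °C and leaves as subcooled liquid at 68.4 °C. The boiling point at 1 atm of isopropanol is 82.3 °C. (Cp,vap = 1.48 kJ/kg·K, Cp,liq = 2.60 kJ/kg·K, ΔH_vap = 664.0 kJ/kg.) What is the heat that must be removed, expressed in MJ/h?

Q_c = 63100 MJ/h

vapour 129→82.3 °C: -69.116 kJ/kg
condensation at 82.3 °C: -664 kJ/kg
liquid 82.3→68.4 °C: -36.14 kJ/kg
Δh = -69.116 + -664 + -36.14 = -769.26 kJ/kg
Q = ṁ·Δh = 22.77 kg/s × -769.26 kJ/kg = -17516 kJ/s
|Q| = 17516 kW = 63057 MJ/h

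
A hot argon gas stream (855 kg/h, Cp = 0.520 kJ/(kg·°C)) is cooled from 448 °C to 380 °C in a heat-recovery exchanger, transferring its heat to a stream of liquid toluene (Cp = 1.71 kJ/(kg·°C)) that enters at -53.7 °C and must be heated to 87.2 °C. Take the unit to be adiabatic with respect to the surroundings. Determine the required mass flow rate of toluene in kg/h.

ṁ_c = 125 kg/h

Heat released by hot stream: Q = 855 × 0.520 × (448 − 380) = 30233 kJ/h
Energy balance on cold side (adiabatic exchanger): Q = ṁ_c·Cp_c·(T_c,out − T_c,in)
ṁ_c = 30233 / [1.71 × (87.2 − -53.7)] = 125.48 kg/h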